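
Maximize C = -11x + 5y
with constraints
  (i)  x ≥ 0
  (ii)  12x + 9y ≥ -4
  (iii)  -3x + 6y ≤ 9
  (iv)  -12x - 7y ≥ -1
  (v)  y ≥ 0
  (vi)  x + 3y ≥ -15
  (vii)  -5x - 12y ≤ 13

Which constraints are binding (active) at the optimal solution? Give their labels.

(i) and (iv)

Vertices and C = -11x + 5y:
  (0, 1/7) → C = 5/7
  (0, 0) → C = 0
  (1/12, 0) → C = -11/12

The maximum is at (0, 1/7). Substituting into each constraint, equality holds for (i) and (iv); the remaining constraints have slack.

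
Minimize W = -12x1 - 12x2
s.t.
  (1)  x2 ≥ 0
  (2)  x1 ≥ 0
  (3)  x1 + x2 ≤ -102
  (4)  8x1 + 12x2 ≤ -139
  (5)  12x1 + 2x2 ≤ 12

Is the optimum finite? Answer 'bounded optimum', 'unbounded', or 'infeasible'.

The boundaries x2 = 0 and x1 + x2 = -102 meet at (-102, 0), but that point violates x1 ≥ 0. Every candidate vertex is excluded by some other constraint, so the feasible region is empty.

infeasible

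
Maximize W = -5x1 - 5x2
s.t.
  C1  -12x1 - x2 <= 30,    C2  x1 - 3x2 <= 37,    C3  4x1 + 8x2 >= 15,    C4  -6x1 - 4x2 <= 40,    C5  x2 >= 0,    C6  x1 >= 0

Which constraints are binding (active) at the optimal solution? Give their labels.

C3 and C6

Feasible corners and W = -5x1 - 5x2:
  (37, 0) → W = -185
  (15/4, 0) → W = -75/4
  (0, 15/8) → W = -75/8
The feasible region is unbounded (it extends along (0, 1), (3, 1)), but W strictly decreases along every unbounded feasible direction, so there is no improving ray and the maximum is attained at a vertex.

The maximum is at (0, 15/8). Substituting into each constraint, equality holds for C3 and C6; the remaining constraints have slack.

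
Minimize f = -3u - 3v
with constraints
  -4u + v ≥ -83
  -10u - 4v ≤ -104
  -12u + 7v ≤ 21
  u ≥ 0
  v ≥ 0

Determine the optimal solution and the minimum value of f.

u = 301/8, v = 135/2, minimum f = -2523/8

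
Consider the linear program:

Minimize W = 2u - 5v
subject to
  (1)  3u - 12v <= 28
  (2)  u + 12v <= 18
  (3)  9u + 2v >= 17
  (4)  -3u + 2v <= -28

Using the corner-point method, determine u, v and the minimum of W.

u = 186/19, v = 13/19, minimum W = 307/19

Vertices and W = 2u - 5v:
  (23/2, 13/24) → W = 487/24
  (28/3, 0) → W = 56/3
  (186/19, 13/19) → W = 307/19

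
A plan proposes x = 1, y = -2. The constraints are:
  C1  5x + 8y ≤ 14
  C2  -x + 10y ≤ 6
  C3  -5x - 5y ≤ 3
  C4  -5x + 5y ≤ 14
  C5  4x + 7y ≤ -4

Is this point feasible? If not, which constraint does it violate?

not feasible — violates C3

Constraint C3: -5x - 5y = 5, which is not ≤ 3. All other constraints are satisfied.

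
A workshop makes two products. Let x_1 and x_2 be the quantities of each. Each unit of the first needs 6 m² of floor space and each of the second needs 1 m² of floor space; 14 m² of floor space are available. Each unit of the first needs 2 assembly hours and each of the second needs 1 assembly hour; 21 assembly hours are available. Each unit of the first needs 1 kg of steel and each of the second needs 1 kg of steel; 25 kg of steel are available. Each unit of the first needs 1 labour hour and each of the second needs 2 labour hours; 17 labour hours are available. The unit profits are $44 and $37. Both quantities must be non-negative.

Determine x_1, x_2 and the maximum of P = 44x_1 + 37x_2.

x_1 = 1, x_2 = 8, maximum P = 340

Corner points and P = 44x_1 + 37x_2:
  (0, 0) → P = 0
  (0, 17/2) → P = 629/2
  (7/3, 0) → P = 308/3
  (1, 8) → P = 340

At the optimal vertex, 6x_1 + x_2 = 14 and x_1 + 2x_2 = 17.
Solving simultaneously gives x_1 = 1, x_2 = 8.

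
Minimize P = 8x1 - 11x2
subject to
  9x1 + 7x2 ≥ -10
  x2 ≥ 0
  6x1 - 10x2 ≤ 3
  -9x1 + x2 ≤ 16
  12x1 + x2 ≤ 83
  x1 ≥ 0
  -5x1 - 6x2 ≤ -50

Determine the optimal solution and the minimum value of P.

x1 = 67/21, x2 = 313/7, minimum P = -1399/3

Vertices and P = 8x1 - 11x2:
  (119/18, 11/3) → P = 113/9
  (259/43, 285/86) → P = 1009/86
  (67/21, 313/7) → P = -1399/3
  (0, 16) → P = -176
  (0, 25/3) → P = -275/3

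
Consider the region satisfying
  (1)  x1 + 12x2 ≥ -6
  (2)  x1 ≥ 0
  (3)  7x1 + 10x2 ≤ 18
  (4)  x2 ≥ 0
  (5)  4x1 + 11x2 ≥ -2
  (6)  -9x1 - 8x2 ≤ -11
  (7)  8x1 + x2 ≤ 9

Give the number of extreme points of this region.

4

The feasible vertices (each the meet of two boundaries and inside every other half-plane) are:
  (0, 9/5)
  (0, 11/8)
  (72/73, 81/73)
  (61/55, 7/55)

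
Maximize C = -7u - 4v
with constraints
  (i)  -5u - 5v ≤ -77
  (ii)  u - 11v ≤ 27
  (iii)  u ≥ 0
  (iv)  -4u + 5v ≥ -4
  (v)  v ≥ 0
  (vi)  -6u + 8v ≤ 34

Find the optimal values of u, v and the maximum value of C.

u = 223/35, v = 316/35, maximum C = -565/7

Corner points and C = -7u - 4v:
  (9, 32/5) → C = -443/5
  (223/35, 316/35) → C = -565/7
  (101, 80) → C = -1027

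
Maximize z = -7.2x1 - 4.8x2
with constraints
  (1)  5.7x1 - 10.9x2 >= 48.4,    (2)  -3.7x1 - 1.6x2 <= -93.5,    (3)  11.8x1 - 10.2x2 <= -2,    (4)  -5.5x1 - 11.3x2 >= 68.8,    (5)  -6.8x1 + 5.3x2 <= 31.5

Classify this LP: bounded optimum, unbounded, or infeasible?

The boundaries 5.7x1 - 10.9x2 = 48.4 and 11.8x1 - 10.2x2 = -2 meet at (-12887/1762, -14563/1762), but that point violates -3.7x1 - 1.6x2 ≤ -93.5. Every candidate vertex is excluded by some other constraint, so the feasible region is empty.

infeasible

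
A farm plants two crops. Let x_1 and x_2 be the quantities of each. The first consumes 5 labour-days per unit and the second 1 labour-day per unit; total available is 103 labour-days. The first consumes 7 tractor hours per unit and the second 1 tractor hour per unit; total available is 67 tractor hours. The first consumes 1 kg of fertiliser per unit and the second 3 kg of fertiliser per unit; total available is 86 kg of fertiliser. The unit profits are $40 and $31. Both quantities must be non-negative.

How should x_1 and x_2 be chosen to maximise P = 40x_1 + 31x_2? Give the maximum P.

Extreme points and P = 40x_1 + 31x_2:
  (0, 0) → P = 0
  (0, 86/3) → P = 2666/3
  (67/7, 0) → P = 2680/7
  (23/4, 107/4) → P = 4237/4

x_1 = 23/4, x_2 = 107/4, maximum P = 4237/4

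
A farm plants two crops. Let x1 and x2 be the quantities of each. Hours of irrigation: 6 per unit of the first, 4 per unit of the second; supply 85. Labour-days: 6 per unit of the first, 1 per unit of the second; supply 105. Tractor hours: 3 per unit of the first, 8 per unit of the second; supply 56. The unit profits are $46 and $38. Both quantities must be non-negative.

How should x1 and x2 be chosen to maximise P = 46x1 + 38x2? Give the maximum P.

x1 = 38/3, x2 = 9/4, maximum P = 4009/6

Vertices and P = 46x1 + 38x2:
  (0, 0) → P = 0
  (0, 7) → P = 266
  (85/6, 0) → P = 1955/3
  (38/3, 9/4) → P = 4009/6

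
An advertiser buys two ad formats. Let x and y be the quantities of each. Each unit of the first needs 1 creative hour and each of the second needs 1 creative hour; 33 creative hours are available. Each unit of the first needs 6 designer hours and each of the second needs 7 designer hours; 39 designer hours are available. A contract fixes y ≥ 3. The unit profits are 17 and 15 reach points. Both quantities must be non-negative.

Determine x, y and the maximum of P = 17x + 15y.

x = 3, y = 3, maximum P = 96

The optimum lies where 6x + 7y = 39 and y = 3.
Solving simultaneously gives x = 3, y = 3.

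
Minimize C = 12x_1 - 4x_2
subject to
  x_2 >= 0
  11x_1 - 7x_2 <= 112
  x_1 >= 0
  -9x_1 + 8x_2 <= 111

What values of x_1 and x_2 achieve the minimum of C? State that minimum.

Corner points and C = 12x_1 - 4x_2:
  (112/11, 0) → C = 1344/11
  (0, 0) → C = 0
  (1673/25, 2229/25) → C = 2232/5
  (0, 111/8) → C = -111/2

x_1 = 0, x_2 = 111/8, minimum C = -111/2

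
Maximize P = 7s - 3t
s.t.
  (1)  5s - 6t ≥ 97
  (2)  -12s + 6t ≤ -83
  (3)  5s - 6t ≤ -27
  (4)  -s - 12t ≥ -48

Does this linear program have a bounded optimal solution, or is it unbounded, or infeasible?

Constraints 5s - 6t ≥ 97 and 5s - 6t ≤ -27 have parallel boundaries but demand opposite sides — no point can satisfy both, so the region is empty.

infeasible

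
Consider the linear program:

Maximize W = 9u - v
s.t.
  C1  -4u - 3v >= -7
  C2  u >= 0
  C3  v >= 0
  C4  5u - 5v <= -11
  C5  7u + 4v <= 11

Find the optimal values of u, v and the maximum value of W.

u = 2/35, v = 79/35, maximum W = -61/35

Feasible corners and W = 9u - v:
  (0, 7/3) → W = -7/3
  (2/35, 79/35) → W = -61/35
  (0, 11/5) → W = -11/5

The optimum lies where -4u - 3v = -7 and 5u - 5v = -11.
Solving simultaneously gives u = 2/35, v = 79/35.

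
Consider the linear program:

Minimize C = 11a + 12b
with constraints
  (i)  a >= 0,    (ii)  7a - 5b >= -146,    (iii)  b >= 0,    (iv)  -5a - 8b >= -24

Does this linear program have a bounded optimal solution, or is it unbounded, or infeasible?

bounded optimum

Feasible corners and C = 11a + 12b:
  (0, 0) → C = 0
  (0, 3) → C = 36
  (24/5, 0) → C = 264/5
The feasible region has finitely many vertices and no improving ray; the minimum is 0 at (0, 0).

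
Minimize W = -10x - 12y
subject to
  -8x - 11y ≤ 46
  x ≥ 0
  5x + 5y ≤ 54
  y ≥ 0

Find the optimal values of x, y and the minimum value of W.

Feasible corners and W = -10x - 12y:
  (0, 54/5) → W = -648/5
  (0, 0) → W = 0
  (54/5, 0) → W = -108

x = 0, y = 54/5, minimum W = -648/5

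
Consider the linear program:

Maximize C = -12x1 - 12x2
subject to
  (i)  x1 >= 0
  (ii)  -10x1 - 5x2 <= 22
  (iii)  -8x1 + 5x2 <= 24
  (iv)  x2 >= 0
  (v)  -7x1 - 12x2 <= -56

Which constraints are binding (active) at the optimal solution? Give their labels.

Vertices and C = -12x1 - 12x2:
  (0, 24/5) → C = -288/5
  (0, 14/3) → C = -56
  (8, 0) → C = -96
The feasible region is unbounded (it extends along (5, 8), (1, 0)), but C strictly decreases along every unbounded feasible direction, so there is no improving ray and the maximum is attained at a vertex.

The maximum is at (0, 14/3). Substituting into each constraint, equality holds for (i) and (v); the remaining constraints have slack.

(i) and (v)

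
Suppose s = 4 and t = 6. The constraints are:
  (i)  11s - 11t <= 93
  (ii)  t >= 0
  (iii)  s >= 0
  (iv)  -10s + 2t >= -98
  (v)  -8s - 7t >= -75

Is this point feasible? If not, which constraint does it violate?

(i): -22 ≤ 93 ✓
(ii): 6 ≥ 0 ✓
(iii): 4 ≥ 0 ✓
(iv): -28 ≥ -98 ✓
(v): -74 ≥ -75 ✓

feasible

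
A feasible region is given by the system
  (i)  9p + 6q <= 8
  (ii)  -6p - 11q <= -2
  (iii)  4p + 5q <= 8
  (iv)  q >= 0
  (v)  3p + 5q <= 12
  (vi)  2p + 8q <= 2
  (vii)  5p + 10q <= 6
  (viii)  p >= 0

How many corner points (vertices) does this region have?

Of the 28 pairwise boundary intersections, those satisfying every inequality are:
  (8/9, 0)
  (13/15, 1/30)
  (1/3, 0)
  (0, 2/11)
  (0, 1/4)

5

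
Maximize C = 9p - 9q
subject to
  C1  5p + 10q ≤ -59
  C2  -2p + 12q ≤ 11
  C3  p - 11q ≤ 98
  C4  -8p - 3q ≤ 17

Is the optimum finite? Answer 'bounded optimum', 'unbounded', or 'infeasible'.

bounded optimum

Feasible corners and C = 9p - 9q:
  (331/65, -549/65) → C = 1584/13
  (7/65, -387/65) → C = 3546/65
  (107/91, -801/91) → C = 8172/91
The feasible region has finitely many vertices and no improving ray; the maximum is 1584/13 at (331/65, -549/65).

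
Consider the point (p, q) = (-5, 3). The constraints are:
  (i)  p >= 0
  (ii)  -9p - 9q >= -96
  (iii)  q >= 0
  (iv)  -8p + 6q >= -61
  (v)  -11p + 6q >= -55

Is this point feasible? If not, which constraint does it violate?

Constraint (i): p = -5, which is not ≥ 0. All other constraints are satisfied.

not feasible — violates (i)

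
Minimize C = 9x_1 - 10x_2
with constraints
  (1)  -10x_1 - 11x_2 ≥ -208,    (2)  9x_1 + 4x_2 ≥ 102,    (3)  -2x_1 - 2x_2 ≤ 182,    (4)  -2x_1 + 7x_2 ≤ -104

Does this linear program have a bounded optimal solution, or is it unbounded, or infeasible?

Corner points and C = 9x_1 - 10x_2:
  (650/23, -156/23) → C = 7410/23
  (466/5, -921/5) → C = 13404/5
  (1130/71, -732/71) → C = 17490/71
The feasible region has finitely many vertices and no improving ray; the minimum is 17490/71 at (1130/71, -732/71).

bounded optimum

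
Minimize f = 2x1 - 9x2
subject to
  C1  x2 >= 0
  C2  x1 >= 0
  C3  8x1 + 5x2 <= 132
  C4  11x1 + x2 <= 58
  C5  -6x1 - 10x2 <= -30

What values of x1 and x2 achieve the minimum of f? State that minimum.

Vertices and f = 2x1 - 9x2:
  (58/11, 0) → f = 116/11
  (5, 0) → f = 10
  (0, 132/5) → f = -1188/5
  (0, 3) → f = -27
  (158/47, 988/47) → f = -8576/47

x1 = 0, x2 = 132/5, minimum f = -1188/5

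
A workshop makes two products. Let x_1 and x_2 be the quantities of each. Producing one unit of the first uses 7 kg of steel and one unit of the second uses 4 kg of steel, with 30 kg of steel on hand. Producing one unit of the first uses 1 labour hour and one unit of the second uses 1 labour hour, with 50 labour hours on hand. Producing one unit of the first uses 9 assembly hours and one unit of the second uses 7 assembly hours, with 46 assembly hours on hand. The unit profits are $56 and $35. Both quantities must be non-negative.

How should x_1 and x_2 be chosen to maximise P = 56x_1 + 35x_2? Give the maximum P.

x_1 = 2, x_2 = 4, maximum P = 252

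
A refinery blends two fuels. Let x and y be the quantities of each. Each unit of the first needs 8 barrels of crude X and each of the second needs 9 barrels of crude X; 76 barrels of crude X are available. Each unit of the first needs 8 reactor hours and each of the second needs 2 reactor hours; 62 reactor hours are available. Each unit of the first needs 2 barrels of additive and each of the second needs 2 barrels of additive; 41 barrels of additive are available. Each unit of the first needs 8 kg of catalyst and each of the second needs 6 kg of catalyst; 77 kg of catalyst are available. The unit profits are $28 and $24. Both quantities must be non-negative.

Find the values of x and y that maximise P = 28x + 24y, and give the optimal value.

x = 29/4, y = 2, maximum P = 251

Corner points and P = 28x + 24y:
  (0, 0) → P = 0
  (0, 76/9) → P = 608/3
  (31/4, 0) → P = 217
  (29/4, 2) → P = 251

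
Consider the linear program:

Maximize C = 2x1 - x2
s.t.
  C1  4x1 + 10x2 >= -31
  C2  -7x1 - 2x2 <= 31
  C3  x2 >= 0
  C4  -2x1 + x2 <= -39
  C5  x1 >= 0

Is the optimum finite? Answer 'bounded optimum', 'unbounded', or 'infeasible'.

From the feasible point (39/2, 0), moving in the direction (1, 0) keeps every constraint satisfied while C increases without bound.

unbounded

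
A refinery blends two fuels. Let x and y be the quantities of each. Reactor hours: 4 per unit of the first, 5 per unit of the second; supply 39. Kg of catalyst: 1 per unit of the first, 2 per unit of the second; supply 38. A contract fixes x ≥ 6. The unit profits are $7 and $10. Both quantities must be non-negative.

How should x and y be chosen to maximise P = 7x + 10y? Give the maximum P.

x = 6, y = 3, maximum P = 72

Vertices and P = 7x + 10y:
  (39/4, 0) → P = 273/4
  (6, 0) → P = 42
  (6, 3) → P = 72

At the optimal vertex, 4x + 5y = 39 and x = 6.
Solving simultaneously gives x = 6, y = 3.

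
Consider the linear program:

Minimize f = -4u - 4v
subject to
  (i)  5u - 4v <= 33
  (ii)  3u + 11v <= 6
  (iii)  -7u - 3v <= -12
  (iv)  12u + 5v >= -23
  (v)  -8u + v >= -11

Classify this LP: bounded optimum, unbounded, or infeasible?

The boundaries 5u - 4v = 33 and 3u + 11v = 6 meet at (387/67, -69/67), but that point violates -8u + v ≥ -11. Every candidate vertex is excluded by some other constraint, so the feasible region is empty.

infeasible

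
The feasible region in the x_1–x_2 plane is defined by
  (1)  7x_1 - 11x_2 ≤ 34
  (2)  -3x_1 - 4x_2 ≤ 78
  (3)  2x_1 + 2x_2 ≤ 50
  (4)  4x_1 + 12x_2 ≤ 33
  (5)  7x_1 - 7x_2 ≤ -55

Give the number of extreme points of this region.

Of the 10 pairwise boundary intersections, those satisfying every inequality are:
  (-267/5, 411/20)
  (-766/49, -381/49)
  (-429/112, 451/112)

3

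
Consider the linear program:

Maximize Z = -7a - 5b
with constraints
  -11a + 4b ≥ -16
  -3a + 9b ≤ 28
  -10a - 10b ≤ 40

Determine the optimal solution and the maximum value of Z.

a = -16/3, b = 4/3, maximum Z = 92/3

The binding constraints are -3a + 9b = 28 and -10a - 10b = 40.
Solving simultaneously gives a = -16/3, b = 4/3.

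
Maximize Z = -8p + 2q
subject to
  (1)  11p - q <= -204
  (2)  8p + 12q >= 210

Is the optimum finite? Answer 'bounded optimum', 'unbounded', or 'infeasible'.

unbounded

From the feasible point (-1119/70, 1971/70), moving in the direction (1, 11) keeps every constraint satisfied while Z increases without bound.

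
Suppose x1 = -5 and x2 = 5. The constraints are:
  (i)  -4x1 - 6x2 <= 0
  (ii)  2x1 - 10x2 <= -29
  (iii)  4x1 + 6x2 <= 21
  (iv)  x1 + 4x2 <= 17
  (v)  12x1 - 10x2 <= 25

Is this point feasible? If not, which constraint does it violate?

(i): -10 ≤ 0 ✓
(ii): -60 ≤ -29 ✓
(iii): 10 ≤ 21 ✓
(iv): 15 ≤ 17 ✓
(v): -110 ≤ 25 ✓

feasible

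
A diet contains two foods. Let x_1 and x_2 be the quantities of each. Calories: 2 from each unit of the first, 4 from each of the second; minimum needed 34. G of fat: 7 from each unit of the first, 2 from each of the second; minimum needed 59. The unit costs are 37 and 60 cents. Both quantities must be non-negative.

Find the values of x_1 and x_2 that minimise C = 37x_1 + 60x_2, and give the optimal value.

x_1 = 7, x_2 = 5, minimum C = 559

Corner points and C = 37x_1 + 60x_2:
  (0, 59/2) → C = 1770
  (17, 0) → C = 629
  (7, 5) → C = 559
The feasible region is unbounded (it extends along (0, 1), (1, 0)), but C strictly increases along every unbounded feasible direction, so there is no improving ray and the minimum is attained at a vertex.

At the optimal vertex, 2x_1 + 4x_2 = 34 and 7x_1 + 2x_2 = 59.
Solving simultaneously gives x_1 = 7, x_2 = 5.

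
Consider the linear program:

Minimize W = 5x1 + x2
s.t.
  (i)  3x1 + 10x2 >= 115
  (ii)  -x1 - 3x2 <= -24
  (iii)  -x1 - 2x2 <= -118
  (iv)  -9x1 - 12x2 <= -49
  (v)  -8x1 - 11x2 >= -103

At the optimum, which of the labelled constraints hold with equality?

(iv) and (v)

Vertices and W = 5x1 + x2:
  (-659/3, 1013/6) → W = -1859/2
  (-1092/5, 841/5) → W = -4619/5
  (-697/3, 535/3) → W = -2950/3

The minimum is at (-697/3, 535/3). Substituting into each constraint, equality holds for (iv) and (v); the remaining constraints have slack.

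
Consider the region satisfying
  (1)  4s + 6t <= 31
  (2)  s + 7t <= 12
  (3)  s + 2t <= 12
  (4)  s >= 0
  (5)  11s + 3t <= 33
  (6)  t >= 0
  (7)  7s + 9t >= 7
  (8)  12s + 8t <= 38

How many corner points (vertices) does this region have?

Pairwise boundary intersections that survive every other constraint:
  (0, 12/7)
  (85/38, 53/38)
  (0, 7/9)
  (3, 0)
  (75/26, 11/26)
  (1, 0)

6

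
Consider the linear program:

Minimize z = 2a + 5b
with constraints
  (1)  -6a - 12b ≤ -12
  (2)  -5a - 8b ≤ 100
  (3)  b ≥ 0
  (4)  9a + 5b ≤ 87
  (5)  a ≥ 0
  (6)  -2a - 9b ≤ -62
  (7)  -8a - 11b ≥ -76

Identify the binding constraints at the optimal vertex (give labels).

Extreme points and z = 2a + 5b:
  (0, 62/9) → z = 310/9
  (0, 76/11) → z = 380/11
  (1/25, 172/25) → z = 862/25

The minimum is at (0, 62/9). Substituting into each constraint, equality holds for (5) and (6); the remaining constraints have slack.

(5) and (6)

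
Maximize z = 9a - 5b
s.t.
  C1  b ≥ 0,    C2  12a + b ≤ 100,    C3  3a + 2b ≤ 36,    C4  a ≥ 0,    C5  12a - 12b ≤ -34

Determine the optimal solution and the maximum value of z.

Corner points and z = 9a - 5b:
  (0, 18) → z = -90
  (91/15, 89/10) → z = 101/10
  (0, 17/6) → z = -85/6

a = 91/15, b = 89/10, maximum z = 101/10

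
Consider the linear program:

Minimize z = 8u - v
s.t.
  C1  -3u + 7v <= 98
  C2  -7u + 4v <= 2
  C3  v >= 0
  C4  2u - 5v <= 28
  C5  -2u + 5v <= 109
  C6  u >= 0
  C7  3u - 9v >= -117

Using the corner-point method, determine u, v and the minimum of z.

Feasible corners and z = 8u - v:
  (0, 1/2) → z = -1/2
  (150/17, 271/17) → z = 929/17
  (14, 0) → z = 112
  (0, 0) → z = 0
  (279, 106) → z = 2126

u = 0, v = 1/2, minimum z = -1/2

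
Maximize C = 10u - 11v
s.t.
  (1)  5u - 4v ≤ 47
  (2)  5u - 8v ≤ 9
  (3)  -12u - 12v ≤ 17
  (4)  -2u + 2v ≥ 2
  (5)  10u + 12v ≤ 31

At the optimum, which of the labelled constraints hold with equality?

Extreme points and C = 10u - 11v:
  (-29/24, -5/24) → C = -235/24
  (-24, 271/12) → C = -5861/12
  (19/22, 41/22) → C = -261/22

The maximum is at (-29/24, -5/24). Substituting into each constraint, equality holds for (3) and (4); the remaining constraints have slack.

(3) and (4)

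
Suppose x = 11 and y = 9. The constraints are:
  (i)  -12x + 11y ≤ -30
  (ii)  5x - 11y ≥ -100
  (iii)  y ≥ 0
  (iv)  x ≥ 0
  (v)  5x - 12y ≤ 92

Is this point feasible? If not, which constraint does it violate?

feasible

(i): -33 ≤ -30 ✓
(ii): -44 ≥ -100 ✓
(iii): 9 ≥ 0 ✓
(iv): 11 ≥ 0 ✓
(v): -53 ≤ 92 ✓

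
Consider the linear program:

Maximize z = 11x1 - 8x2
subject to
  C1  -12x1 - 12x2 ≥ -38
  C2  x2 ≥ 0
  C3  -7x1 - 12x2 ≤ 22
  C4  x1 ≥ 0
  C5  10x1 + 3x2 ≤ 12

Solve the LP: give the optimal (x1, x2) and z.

x1 = 6/5, x2 = 0, maximum z = 66/5

Feasible corners and z = 11x1 - 8x2:
  (0, 19/6) → z = -76/3
  (5/14, 59/21) → z = -779/42
  (0, 0) → z = 0
  (6/5, 0) → z = 66/5

The optimum lies where x2 = 0 and 10x1 + 3x2 = 12.
Solving simultaneously gives x1 = 6/5, x2 = 0.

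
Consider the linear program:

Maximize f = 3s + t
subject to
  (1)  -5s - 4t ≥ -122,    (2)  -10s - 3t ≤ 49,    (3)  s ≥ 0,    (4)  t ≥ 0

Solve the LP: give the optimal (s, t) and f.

Extreme points and f = 3s + t:
  (0, 61/2) → f = 61/2
  (122/5, 0) → f = 366/5
  (0, 0) → f = 0

The binding constraints are -5s - 4t = -122 and t = 0.
Solving simultaneously gives s = 122/5, t = 0.

s = 122/5, t = 0, maximum f = 366/5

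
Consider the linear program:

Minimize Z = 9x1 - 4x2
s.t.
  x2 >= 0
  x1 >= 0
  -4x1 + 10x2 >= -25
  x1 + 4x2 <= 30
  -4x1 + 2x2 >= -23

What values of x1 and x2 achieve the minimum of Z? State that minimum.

x1 = 0, x2 = 15/2, minimum Z = -30

Feasible corners and Z = 9x1 - 4x2:
  (0, 0) → Z = 0
  (23/4, 0) → Z = 207/4
  (0, 15/2) → Z = -30
  (76/9, 97/18) → Z = 490/9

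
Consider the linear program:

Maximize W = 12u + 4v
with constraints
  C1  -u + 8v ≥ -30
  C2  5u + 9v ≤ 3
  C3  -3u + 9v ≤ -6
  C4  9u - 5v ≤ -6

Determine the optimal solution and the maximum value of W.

u = -14/11, v = -12/11, maximum W = -216/11

Feasible corners and W = 12u + 4v:
  (-74/5, -28/5) → W = -200
  (-198/67, -276/67) → W = -3480/67
  (-14/11, -12/11) → W = -216/11

The binding constraints are -3u + 9v = -6 and 9u - 5v = -6.
Solving simultaneously gives u = -14/11, v = -12/11.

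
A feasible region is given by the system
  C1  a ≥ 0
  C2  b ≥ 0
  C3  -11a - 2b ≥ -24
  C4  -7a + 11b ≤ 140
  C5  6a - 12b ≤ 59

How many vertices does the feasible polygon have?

The feasible vertices (each the meet of two boundaries and inside every other half-plane) are:
  (0, 0)
  (0, 12)
  (24/11, 0)

3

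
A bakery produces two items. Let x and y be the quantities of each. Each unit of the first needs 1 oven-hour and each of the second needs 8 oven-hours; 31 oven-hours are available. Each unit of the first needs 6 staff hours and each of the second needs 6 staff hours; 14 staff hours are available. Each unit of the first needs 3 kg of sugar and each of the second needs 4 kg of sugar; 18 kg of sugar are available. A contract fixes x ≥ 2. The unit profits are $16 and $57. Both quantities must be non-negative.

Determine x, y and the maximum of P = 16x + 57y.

x = 2, y = 1/3, maximum P = 51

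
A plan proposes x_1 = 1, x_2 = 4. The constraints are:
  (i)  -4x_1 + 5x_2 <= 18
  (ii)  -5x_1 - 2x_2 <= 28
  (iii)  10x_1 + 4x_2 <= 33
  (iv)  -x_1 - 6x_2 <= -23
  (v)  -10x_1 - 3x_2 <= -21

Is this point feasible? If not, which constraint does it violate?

(i): 16 ≤ 18 ✓
(ii): -13 ≤ 28 ✓
(iii): 26 ≤ 33 ✓
(iv): -25 ≤ -23 ✓
(v): -22 ≤ -21 ✓

feasible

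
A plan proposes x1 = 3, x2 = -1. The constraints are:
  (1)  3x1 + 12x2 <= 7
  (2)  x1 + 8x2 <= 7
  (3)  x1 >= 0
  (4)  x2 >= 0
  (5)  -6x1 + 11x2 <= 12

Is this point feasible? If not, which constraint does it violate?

not feasible — violates (4)

Constraint (4): x2 = -1, which is not ≥ 0. All other constraints are satisfied.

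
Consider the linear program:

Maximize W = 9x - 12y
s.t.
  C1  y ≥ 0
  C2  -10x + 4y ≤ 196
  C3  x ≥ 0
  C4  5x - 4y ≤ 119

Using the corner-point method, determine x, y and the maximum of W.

The feasible region is unbounded (it extends along (2, 5), (4, 5)), but W strictly decreases along every unbounded feasible direction, so there is no improving ray and the maximum is attained at a vertex.

At the optimal vertex, y = 0 and 5x - 4y = 119.
Solving simultaneously gives x = 119/5, y = 0.

x = 119/5, y = 0, maximum W = 1071/5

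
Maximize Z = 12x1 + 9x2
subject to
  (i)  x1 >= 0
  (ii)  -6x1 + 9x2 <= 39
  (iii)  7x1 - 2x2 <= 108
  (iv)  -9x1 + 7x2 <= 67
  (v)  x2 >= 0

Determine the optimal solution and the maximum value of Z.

The optimum lies where -6x1 + 9x2 = 39 and 7x1 - 2x2 = 108.
Solving simultaneously gives x1 = 350/17, x2 = 307/17.

x1 = 350/17, x2 = 307/17, maximum Z = 6963/17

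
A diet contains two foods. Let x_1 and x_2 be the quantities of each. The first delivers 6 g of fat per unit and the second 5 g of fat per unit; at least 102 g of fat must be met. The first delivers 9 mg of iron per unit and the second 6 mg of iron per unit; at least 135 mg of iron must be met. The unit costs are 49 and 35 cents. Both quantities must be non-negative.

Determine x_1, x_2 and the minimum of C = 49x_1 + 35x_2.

The feasible region is unbounded (it extends along (0, 1), (1, 0)), but C strictly increases along every unbounded feasible direction, so there is no improving ray and the minimum is attained at a vertex.

The binding constraints are 6x_1 + 5x_2 = 102 and 9x_1 + 6x_2 = 135.
Solving simultaneously gives x_1 = 7, x_2 = 12.

x_1 = 7, x_2 = 12, minimum C = 763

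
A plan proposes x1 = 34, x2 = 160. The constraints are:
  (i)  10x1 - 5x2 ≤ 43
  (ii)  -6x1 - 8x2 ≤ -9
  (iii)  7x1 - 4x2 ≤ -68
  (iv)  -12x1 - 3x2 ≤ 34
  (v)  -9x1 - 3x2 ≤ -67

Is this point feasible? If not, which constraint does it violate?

(i): -460 ≤ 43 ✓
(ii): -1484 ≤ -9 ✓
(iii): -402 ≤ -68 ✓
(iv): -888 ≤ 34 ✓
(v): -786 ≤ -67 ✓

feasible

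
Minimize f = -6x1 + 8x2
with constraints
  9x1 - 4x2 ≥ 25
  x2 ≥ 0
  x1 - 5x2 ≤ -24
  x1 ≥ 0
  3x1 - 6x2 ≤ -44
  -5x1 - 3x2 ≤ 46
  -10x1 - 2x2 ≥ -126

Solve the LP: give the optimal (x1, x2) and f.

Extreme points and f = -6x1 + 8x2:
  (163/21, 157/14) → f = 302/7
  (277/29, 442/29) → f = 1874/29
  (334/33, 409/33) → f = 1268/33

x1 = 334/33, x2 = 409/33, minimum f = 1268/33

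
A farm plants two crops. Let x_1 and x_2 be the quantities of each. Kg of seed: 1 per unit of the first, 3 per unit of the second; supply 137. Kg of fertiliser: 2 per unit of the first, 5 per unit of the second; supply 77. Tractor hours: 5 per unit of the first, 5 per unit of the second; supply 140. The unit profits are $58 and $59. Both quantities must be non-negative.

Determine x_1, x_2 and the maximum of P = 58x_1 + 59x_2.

x_1 = 21, x_2 = 7, maximum P = 1631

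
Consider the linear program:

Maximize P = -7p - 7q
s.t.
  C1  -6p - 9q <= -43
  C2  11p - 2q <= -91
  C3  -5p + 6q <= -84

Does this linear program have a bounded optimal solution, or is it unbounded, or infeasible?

infeasible

The boundaries -6p - 9q = -43 and 11p - 2q = -91 meet at (-733/111, 1019/111), but that point violates -5p + 6q ≤ -84. Every candidate vertex is excluded by some other constraint, so the feasible region is empty.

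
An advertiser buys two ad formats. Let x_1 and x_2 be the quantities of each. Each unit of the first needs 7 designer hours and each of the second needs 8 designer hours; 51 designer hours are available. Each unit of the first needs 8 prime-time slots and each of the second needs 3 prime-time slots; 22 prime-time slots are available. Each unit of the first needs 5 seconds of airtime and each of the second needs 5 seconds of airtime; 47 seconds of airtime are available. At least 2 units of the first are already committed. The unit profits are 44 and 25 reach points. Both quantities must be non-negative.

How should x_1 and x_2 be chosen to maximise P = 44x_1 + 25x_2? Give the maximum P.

x_1 = 2, x_2 = 2, maximum P = 138

Extreme points and P = 44x_1 + 25x_2:
  (11/4, 0) → P = 121
  (2, 0) → P = 88
  (2, 2) → P = 138

The binding constraints are 8x_1 + 3x_2 = 22 and x_1 = 2.
Solving simultaneously gives x_1 = 2, x_2 = 2.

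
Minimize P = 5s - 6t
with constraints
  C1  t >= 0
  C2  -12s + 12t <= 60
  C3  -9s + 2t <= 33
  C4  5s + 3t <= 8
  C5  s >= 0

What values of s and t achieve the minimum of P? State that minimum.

s = 0, t = 8/3, minimum P = -16

Extreme points and P = 5s - 6t:
  (8/5, 0) → P = 8
  (0, 0) → P = 0
  (0, 8/3) → P = -16

The optimum lies where 5s + 3t = 8 and s = 0.
Solving simultaneously gives s = 0, t = 8/3.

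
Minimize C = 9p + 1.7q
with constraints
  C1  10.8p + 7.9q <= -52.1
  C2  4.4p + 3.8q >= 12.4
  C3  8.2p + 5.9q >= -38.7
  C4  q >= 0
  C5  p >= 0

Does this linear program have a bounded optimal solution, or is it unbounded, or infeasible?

infeasible

The boundaries 4.4p + 3.8q = 12.4 and q = 0 meet at (31/11, 0), but that point violates 10.8p + 7.9q ≤ -52.1. Every candidate vertex is excluded by some other constraint, so the feasible region is empty.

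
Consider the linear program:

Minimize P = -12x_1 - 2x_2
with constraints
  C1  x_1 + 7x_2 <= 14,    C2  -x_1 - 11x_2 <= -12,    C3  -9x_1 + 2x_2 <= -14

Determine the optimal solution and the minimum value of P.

x_1 = 35/2, x_2 = -1/2, minimum P = -209

Feasible corners and P = -12x_1 - 2x_2:
  (35/2, -1/2) → P = -209
  (126/65, 112/65) → P = -1736/65
  (178/101, 94/101) → P = -2324/101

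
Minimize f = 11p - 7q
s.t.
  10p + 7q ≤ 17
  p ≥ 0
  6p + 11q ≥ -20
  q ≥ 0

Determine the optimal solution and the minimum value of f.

Extreme points and f = 11p - 7q:
  (0, 17/7) → f = -17
  (17/10, 0) → f = 187/10
  (0, 0) → f = 0

The binding constraints are 10p + 7q = 17 and p = 0.
Solving simultaneously gives p = 0, q = 17/7.

p = 0, q = 17/7, minimum f = -17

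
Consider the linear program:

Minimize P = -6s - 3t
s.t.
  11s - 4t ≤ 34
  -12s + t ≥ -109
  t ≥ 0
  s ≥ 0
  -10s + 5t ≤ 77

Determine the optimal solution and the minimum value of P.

s = 311/25, t = 1007/25, minimum P = -4887/25

Vertices and P = -6s - 3t:
  (402/37, 791/37) → P = -4785/37
  (34/11, 0) → P = -204/11
  (311/25, 1007/25) → P = -4887/25
  (0, 0) → P = 0
  (0, 77/5) → P = -231/5

The binding constraints are -12s + t = -109 and -10s + 5t = 77.
Solving simultaneously gives s = 311/25, t = 1007/25.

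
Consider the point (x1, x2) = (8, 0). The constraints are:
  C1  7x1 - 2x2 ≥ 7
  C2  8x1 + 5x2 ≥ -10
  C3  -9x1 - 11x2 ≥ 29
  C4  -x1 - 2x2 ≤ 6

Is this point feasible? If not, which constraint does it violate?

not feasible — violates C3

Constraint C3: -9x1 - 11x2 = -72, which is not ≥ 29. All other constraints are satisfied.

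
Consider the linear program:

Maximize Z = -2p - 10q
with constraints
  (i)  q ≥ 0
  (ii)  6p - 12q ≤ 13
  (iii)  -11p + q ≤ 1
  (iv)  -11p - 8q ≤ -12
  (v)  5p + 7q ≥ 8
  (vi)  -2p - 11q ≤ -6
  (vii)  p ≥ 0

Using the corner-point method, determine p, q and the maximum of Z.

Corner points and Z = -2p - 10q:
  (43/18, 1/9) → Z = -53/9
  (4/99, 13/9) → Z = -1438/99
  (20/37, 28/37) → Z = -320/37
  (46/41, 14/41) → Z = -232/41
The feasible region is unbounded (it extends along (1, 11), (2, 1)), but Z strictly decreases along every unbounded feasible direction, so there is no improving ray and the maximum is attained at a vertex.

p = 46/41, q = 14/41, maximum Z = -232/41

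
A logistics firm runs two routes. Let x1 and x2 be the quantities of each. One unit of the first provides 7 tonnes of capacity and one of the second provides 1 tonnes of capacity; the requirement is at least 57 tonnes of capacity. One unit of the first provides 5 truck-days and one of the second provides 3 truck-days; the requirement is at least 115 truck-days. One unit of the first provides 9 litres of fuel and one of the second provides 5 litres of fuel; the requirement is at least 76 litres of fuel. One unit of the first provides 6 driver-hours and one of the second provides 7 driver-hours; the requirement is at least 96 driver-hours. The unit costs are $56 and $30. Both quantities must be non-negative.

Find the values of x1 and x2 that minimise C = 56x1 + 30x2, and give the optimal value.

x1 = 7/2, x2 = 65/2, minimum C = 1171

The feasible region is unbounded (it extends along (0, 1), (1, 0)), but C strictly increases along every unbounded feasible direction, so there is no improving ray and the minimum is attained at a vertex.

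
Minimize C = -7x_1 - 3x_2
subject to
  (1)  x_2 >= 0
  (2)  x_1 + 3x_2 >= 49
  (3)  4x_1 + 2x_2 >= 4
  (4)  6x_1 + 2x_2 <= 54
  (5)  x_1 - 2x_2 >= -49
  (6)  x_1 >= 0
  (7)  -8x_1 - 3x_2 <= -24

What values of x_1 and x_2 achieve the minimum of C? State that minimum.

Vertices and C = -7x_1 - 3x_2:
  (4, 15) → C = -73
  (0, 49/3) → C = -49
  (5/7, 174/7) → C = -557/7
  (0, 49/2) → C = -147/2

x_1 = 5/7, x_2 = 174/7, minimum C = -557/7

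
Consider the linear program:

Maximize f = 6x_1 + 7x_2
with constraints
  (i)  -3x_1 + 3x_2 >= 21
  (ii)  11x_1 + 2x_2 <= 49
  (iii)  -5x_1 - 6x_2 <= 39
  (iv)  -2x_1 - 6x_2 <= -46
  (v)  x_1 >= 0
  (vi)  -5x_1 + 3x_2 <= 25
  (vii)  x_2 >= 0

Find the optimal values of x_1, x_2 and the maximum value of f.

Vertices and f = 6x_1 + 7x_2:
  (35/13, 126/13) → f = 84
  (1/2, 15/2) → f = 111/2
  (97/43, 520/43) → f = 4222/43
  (0, 23/3) → f = 161/3
  (0, 25/3) → f = 175/3

The optimum lies where 11x_1 + 2x_2 = 49 and -5x_1 + 3x_2 = 25.
Solving simultaneously gives x_1 = 97/43, x_2 = 520/43.

x_1 = 97/43, x_2 = 520/43, maximum f = 4222/43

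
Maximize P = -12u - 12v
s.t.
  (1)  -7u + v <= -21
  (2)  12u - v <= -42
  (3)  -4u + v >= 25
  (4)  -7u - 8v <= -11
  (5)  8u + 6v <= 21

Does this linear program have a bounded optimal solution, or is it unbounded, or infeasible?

infeasible

The boundaries -4u + v = 25 and -7u - 8v = -11 meet at (-63/13, 73/13), but that point violates -7u + v ≤ -21. Every candidate vertex is excluded by some other constraint, so the feasible region is empty.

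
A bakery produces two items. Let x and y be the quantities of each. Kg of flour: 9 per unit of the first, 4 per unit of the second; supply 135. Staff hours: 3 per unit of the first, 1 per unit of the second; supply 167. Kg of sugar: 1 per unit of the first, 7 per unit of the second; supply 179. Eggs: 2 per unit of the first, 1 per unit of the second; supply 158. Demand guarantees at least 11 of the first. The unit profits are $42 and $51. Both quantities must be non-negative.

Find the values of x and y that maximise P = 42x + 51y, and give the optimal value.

x = 11, y = 9, maximum P = 921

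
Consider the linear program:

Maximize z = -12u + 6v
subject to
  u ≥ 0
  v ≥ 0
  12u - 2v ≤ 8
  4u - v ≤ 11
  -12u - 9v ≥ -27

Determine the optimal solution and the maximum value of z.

u = 0, v = 3, maximum z = 18

At the optimal vertex, u = 0 and -12u - 9v = -27.
Solving simultaneously gives u = 0, v = 3.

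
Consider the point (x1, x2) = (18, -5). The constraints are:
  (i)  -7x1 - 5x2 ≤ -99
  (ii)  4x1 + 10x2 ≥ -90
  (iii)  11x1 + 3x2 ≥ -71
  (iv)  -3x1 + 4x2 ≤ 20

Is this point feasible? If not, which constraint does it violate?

(i): -101 ≤ -99 ✓
(ii): 22 ≥ -90 ✓
(iii): 183 ≥ -71 ✓
(iv): -74 ≤ 20 ✓

feasible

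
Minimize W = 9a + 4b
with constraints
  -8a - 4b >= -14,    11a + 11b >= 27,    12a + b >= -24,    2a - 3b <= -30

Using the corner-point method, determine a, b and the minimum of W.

a = -51/19, b = 156/19, minimum W = 165/19

Corner points and W = 9a + 4b:
  (-11/4, 9) → W = 45/4
  (-39/16, 67/8) → W = 185/16
  (-51/19, 156/19) → W = 165/19

The binding constraints are 12a + b = -24 and 2a - 3b = -30.
Solving simultaneously gives a = -51/19, b = 156/19.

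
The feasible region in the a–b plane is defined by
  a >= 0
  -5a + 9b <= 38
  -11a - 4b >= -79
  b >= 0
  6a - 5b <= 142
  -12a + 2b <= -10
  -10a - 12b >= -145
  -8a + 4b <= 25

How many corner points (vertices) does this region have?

The feasible vertices (each the meet of two boundaries and inside every other half-plane) are:
  (559/119, 813/119)
  (83/49, 253/49)
  (79/11, 0)
  (5/6, 0)

4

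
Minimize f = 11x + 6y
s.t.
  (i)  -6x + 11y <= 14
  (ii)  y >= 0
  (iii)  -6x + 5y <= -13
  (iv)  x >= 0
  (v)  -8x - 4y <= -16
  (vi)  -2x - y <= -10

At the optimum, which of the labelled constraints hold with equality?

Corner points and f = 11x + 6y:
  (71/12, 9/2) → f = 1105/12
  (5, 0) → f = 55
  (63/16, 17/8) → f = 897/16
The feasible region is unbounded (it extends along (11, 6), (1, 0)), but f strictly increases along every unbounded feasible direction, so there is no improving ray and the minimum is attained at a vertex.

The minimum is at (5, 0). Substituting into each constraint, equality holds for (ii) and (vi); the remaining constraints have slack.

(ii) and (vi)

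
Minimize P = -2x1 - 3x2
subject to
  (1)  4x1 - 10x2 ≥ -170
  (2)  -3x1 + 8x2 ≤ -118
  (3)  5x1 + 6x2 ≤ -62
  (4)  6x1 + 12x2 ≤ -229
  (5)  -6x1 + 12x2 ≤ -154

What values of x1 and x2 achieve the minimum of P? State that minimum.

x1 = 105/4, x2 = -773/24, minimum P = 353/8

Extreme points and P = -2x1 - 3x2:
  (-104/21, -465/28) → P = 5017/84
  (-46/3, -41/2) → P = 553/6
  (105/4, -773/24) → P = 353/8
The feasible region is unbounded (it extends along (-2, -1), (6, -5)), but P strictly increases along every unbounded feasible direction, so there is no improving ray and the minimum is attained at a vertex.

The binding constraints are 5x1 + 6x2 = -62 and 6x1 + 12x2 = -229.
Solving simultaneously gives x1 = 105/4, x2 = -773/24.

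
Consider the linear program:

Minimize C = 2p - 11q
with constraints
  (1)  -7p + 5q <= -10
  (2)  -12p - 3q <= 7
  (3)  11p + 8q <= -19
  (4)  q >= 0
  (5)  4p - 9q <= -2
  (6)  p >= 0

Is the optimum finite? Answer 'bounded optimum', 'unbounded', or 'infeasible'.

The boundaries -7p + 5q = -10 and 4p - 9q = -2 meet at (100/43, 54/43), but that point violates 11p + 8q ≤ -19. Every candidate vertex is excluded by some other constraint, so the feasible region is empty.

infeasible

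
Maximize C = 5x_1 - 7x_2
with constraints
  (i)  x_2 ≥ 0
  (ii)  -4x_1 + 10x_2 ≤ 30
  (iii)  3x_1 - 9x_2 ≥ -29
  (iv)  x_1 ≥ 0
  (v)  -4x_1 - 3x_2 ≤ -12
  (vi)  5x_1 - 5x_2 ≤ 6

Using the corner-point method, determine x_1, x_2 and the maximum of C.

x_1 = 78/35, x_2 = 36/35, maximum C = 138/35

Corner points and C = 5x_1 - 7x_2:
  (10/3, 13/3) → C = -41/3
  (15/26, 42/13) → C = -513/26
  (199/30, 163/30) → C = -73/15
  (78/35, 36/35) → C = 138/35

The binding constraints are -4x_1 - 3x_2 = -12 and 5x_1 - 5x_2 = 6.
Solving simultaneously gives x_1 = 78/35, x_2 = 36/35.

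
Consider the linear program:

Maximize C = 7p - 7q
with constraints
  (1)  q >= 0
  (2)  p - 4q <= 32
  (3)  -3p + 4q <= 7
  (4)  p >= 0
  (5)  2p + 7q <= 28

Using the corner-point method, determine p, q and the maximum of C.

Extreme points and C = 7p - 7q:
  (0, 0) → C = 0
  (14, 0) → C = 98
  (0, 7/4) → C = -49/4
  (63/29, 98/29) → C = -245/29

p = 14, q = 0, maximum C = 98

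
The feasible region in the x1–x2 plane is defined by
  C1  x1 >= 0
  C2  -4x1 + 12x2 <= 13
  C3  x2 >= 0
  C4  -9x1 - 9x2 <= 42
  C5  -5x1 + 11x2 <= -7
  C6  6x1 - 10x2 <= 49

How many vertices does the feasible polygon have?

Of the 15 pairwise boundary intersections, those satisfying every inequality are:
  (227/16, 93/16)
  (359/16, 137/16)
  (7/5, 0)
  (49/6, 0)

4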